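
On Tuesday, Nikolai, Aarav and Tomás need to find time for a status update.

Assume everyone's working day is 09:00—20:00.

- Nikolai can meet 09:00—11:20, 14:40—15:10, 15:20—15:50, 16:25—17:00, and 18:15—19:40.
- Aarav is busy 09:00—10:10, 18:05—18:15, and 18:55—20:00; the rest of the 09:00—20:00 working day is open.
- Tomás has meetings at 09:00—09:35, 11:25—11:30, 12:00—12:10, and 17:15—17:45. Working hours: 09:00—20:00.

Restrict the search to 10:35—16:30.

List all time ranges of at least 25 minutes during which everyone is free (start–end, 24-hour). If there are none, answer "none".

Aarav free within 09:00–20:00: 10:10–18:05, 18:15–18:55.
Tomás free within 09:00–20:00: 09:35–11:25, 11:30–12:00, 12:10–17:15, 17:45–20:00.
Nikolai ∩ Aarav: 10:10–11:20, 14:40–15:10, 15:20–15:50, 16:25–17:00, 18:15–18:55.
Nikolai ∩ Aarav ∩ Tomás: 10:10–11:20, 14:40–15:10, 15:20–15:50, 16:25–17:00, 18:15–18:55.
Restricted to 10:35–16:30: 10:35–11:20, 14:40–15:10, 15:20–15:50, 16:25–16:30.
Windows ≥ 25 min: 10:35–11:20, 14:40–15:10, 15:20–15:50.

10:35–11:20, 14:40–15:10, 15:20–15:50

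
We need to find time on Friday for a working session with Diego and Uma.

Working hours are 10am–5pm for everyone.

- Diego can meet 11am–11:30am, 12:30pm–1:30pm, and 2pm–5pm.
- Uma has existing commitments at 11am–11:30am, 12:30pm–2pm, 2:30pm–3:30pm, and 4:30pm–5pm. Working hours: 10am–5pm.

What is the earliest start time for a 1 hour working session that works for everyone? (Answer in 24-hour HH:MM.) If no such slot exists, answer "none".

15:30

Uma free within 10:00–17:00: 10:00–11:00, 11:30–12:30, 14:00–14:30, 15:30–16:30.
Diego ∩ Uma: 14:00–14:30, 15:30–16:30.
Windows ≥ 60 min: 15:30–16:30.
Earliest such window starts at 15:30.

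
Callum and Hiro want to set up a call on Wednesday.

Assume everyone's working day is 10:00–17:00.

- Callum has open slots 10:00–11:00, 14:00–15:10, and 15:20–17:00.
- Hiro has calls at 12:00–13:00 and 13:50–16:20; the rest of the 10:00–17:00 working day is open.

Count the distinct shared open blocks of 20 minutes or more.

2

Hiro free within 10:00–17:00: 10:00–12:00, 13:00–13:50, 16:20–17:00.
Callum ∩ Hiro: 10:00–11:00, 16:20–17:00.
Windows ≥ 20 min: 10:00–11:00, 16:20–17:00.
That's 2 windows.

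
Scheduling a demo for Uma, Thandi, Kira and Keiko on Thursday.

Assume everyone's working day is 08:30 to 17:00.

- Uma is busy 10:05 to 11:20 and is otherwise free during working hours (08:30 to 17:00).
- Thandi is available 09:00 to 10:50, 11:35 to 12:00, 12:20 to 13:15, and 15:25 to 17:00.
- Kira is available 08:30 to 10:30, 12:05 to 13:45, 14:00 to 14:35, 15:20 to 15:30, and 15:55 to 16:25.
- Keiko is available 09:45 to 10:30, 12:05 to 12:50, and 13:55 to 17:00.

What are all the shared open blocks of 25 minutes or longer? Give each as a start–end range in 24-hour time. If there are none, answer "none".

Uma free within 08:30–17:00: 08:30–10:05, 11:20–17:00.
Uma ∩ Thandi: 09:00–10:05, 11:35–12:00, 12:20–13:15, 15:25–17:00.
Uma ∩ Thandi ∩ Kira: 09:00–10:05, 12:20–13:15, 15:25–15:30, 15:55–16:25.
Uma ∩ Thandi ∩ Kira ∩ Keiko: 09:45–10:05, 12:20–12:50, 15:25–15:30, 15:55–16:25.
Windows ≥ 25 min: 12:20–12:50, 15:55–16:25.

12:20–12:50, 15:55–16:25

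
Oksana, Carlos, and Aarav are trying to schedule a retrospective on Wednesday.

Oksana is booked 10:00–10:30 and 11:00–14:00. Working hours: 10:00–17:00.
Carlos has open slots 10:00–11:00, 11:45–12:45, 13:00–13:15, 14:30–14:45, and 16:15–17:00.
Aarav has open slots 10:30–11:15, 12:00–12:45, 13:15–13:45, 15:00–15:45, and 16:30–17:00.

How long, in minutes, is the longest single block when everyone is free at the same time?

30 minutes

Oksana free within 10:00–17:00: 10:30–11:00, 14:00–17:00.
Oksana ∩ Carlos: 10:30–11:00, 14:30–14:45, 16:15–17:00.
Oksana ∩ Carlos ∩ Aarav: 10:30–11:00, 16:30–17:00.
Common window lengths: 30, 30 min; longest is 30.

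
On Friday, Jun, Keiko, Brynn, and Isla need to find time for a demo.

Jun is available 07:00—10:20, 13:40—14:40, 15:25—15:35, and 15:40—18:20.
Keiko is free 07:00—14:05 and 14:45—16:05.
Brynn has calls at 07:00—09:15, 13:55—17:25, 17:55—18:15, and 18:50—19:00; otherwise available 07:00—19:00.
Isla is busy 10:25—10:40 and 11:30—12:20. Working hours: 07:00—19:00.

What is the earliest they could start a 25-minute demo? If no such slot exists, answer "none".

Brynn free within 07:00–19:00: 09:15–13:55, 17:25–17:55, 18:15–18:50.
Isla free within 07:00–19:00: 07:00–10:25, 10:40–11:30, 12:20–19:00.
Jun ∩ Keiko: 07:00–10:20, 13:40–14:05, 15:25–15:35, 15:40–16:05.
Jun ∩ Keiko ∩ Brynn: 09:15–10:20, 13:40–13:55.
Jun ∩ Keiko ∩ Brynn ∩ Isla: 09:15–10:20, 13:40–13:55.
Windows ≥ 25 min: 09:15–10:20.
Earliest such window starts at 09:15.

09:15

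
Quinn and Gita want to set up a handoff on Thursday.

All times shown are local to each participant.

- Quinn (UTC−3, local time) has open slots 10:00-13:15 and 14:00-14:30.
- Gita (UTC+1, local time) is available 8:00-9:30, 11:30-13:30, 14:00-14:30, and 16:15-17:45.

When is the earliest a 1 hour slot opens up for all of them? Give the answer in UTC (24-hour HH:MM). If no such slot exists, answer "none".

15:15

Quinn → UTC: 13:00–16:15, 17:00–17:30.
Gita → UTC: 07:00–08:30, 10:30–12:30, 13:00–13:30, 15:15–16:45.
Quinn ∩ Gita: 13:00–13:30, 15:15–16:15.
Windows ≥ 60 min: 15:15–16:15.
Earliest such window starts at 15:15.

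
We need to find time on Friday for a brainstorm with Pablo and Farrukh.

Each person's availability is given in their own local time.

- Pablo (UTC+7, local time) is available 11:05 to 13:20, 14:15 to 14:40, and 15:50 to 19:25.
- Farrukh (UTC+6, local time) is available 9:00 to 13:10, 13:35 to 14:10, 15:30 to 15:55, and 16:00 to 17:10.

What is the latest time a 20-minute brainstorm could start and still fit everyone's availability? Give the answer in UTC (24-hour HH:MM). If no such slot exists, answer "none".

Pablo → UTC: 04:05–06:20, 07:15–07:40, 08:50–12:25.
Farrukh → UTC: 03:00–07:10, 07:35–08:10, 09:30–09:55, 10:00–11:10.
Pablo ∩ Farrukh: 04:05–06:20, 07:35–07:40, 09:30–09:55, 10:00–11:10.
Windows ≥ 20 min: 04:05–06:20, 09:30–09:55, 10:00–11:10.
Latest start in the last window 10:00–11:10 is 11:10 − 20 min = 10:50.

10:50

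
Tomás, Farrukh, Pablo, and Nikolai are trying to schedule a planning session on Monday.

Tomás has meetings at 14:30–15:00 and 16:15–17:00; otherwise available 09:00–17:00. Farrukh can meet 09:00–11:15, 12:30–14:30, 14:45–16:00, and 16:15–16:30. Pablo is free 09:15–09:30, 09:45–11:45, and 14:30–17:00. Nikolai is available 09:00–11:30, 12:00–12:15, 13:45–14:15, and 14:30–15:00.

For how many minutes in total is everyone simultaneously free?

Tomás free within 09:00–17:00: 09:00–14:30, 15:00–16:15.
Tomás ∩ Farrukh: 09:00–11:15, 12:30–14:30, 15:00–16:00.
Tomás ∩ Farrukh ∩ Pablo: 09:15–09:30, 09:45–11:15, 15:00–16:00.
Tomás ∩ Farrukh ∩ Pablo ∩ Nikolai: 09:15–09:30, 09:45–11:15.
Total common minutes: 15 + 90 = 105.

105 minutes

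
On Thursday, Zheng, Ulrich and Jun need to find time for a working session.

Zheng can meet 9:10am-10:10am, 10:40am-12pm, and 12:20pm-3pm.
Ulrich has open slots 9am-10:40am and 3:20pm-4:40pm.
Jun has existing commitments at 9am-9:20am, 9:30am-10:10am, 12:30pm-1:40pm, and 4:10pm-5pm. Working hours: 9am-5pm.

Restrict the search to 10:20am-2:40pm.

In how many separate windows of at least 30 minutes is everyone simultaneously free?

0

Jun free within 09:00–17:00: 09:20–09:30, 10:10–12:30, 13:40–16:10.
Zheng ∩ Ulrich: 09:10–10:10.
Zheng ∩ Ulrich ∩ Jun: 09:20–09:30.
Restricted to 10:20–14:40: (none).
Windows ≥ 30 min: (none).
That's 0 windows.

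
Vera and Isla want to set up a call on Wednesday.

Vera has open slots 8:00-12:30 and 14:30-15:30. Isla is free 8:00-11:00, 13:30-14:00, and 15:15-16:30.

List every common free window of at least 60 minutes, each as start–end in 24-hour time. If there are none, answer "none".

08:00–11:00

Vera ∩ Isla: 08:00–11:00, 15:15–15:30.
Windows ≥ 60 min: 08:00–11:00.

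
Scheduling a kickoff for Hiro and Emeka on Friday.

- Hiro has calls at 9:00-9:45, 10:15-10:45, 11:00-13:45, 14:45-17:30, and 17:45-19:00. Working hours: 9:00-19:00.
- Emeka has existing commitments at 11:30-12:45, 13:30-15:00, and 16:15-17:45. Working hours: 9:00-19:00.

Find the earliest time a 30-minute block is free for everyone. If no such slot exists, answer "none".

Hiro free within 09:00–19:00: 09:45–10:15, 10:45–11:00, 13:45–14:45, 17:30–17:45.
Emeka free within 09:00–19:00: 09:00–11:30, 12:45–13:30, 15:00–16:15, 17:45–19:00.
Hiro ∩ Emeka: 09:45–10:15, 10:45–11:00.
Windows ≥ 30 min: 09:45–10:15.
Earliest such window starts at 09:45.

09:45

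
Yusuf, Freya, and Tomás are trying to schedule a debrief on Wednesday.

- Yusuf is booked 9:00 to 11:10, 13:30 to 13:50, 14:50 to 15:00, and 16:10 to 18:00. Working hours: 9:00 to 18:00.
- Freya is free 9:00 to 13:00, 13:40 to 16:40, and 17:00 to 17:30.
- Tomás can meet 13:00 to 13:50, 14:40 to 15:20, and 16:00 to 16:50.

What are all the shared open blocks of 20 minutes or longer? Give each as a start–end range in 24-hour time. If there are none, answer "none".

Yusuf free within 09:00–18:00: 11:10–13:30, 13:50–14:50, 15:00–16:10.
Yusuf ∩ Freya: 11:10–13:00, 13:50–14:50, 15:00–16:10.
Yusuf ∩ Freya ∩ Tomás: 14:40–14:50, 15:00–15:20, 16:00–16:10.
Windows ≥ 20 min: 15:00–15:20.

15:00–15:20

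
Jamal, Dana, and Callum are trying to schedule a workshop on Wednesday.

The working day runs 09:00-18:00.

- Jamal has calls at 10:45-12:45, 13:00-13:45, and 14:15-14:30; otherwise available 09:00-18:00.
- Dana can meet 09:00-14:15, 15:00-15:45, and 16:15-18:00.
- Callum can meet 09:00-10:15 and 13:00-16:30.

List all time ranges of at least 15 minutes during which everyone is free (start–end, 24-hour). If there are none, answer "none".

09:00–10:15, 13:45–14:15, 15:00–15:45, 16:15–16:30

Jamal free within 09:00–18:00: 09:00–10:45, 12:45–13:00, 13:45–14:15, 14:30–18:00.
Jamal ∩ Dana: 09:00–10:45, 12:45–13:00, 13:45–14:15, 15:00–15:45, 16:15–18:00.
Jamal ∩ Dana ∩ Callum: 09:00–10:15, 13:45–14:15, 15:00–15:45, 16:15–16:30.
Windows ≥ 15 min: 09:00–10:15, 13:45–14:15, 15:00–15:45, 16:15–16:30.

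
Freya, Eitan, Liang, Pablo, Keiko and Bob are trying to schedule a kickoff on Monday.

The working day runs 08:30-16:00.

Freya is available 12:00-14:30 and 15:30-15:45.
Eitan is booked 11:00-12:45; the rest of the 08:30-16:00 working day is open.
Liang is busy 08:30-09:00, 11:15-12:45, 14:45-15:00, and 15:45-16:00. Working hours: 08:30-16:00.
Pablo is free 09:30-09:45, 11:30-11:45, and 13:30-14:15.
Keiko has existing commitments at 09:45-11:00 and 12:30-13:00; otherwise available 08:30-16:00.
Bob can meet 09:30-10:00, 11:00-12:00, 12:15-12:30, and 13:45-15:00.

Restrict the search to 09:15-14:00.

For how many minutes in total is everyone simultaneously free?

Eitan free within 08:30–16:00: 08:30–11:00, 12:45–16:00.
Liang free within 08:30–16:00: 09:00–11:15, 12:45–14:45, 15:00–15:45.
Keiko free within 08:30–16:00: 08:30–09:45, 11:00–12:30, 13:00–16:00.
Freya ∩ Eitan: 12:45–14:30, 15:30–15:45.
Freya ∩ Eitan ∩ Liang: 12:45–14:30, 15:30–15:45.
Freya ∩ Eitan ∩ Liang ∩ Pablo: 13:30–14:15.
Freya ∩ Eitan ∩ Liang ∩ Pablo ∩ Keiko: 13:30–14:15.
Freya ∩ Eitan ∩ Liang ∩ Pablo ∩ Keiko ∩ Bob: 13:45–14:15.
Restricted to 09:15–14:00: 13:45–14:00.
Total common minutes: 15.

15 minutes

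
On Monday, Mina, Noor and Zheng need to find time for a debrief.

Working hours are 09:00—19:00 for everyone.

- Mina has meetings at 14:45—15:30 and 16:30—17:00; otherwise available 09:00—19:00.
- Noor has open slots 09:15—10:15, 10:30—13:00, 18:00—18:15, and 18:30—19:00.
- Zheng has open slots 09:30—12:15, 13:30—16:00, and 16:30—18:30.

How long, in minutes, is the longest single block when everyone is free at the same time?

Mina free within 09:00–19:00: 09:00–14:45, 15:30–16:30, 17:00–19:00.
Mina ∩ Noor: 09:15–10:15, 10:30–13:00, 18:00–18:15, 18:30–19:00.
Mina ∩ Noor ∩ Zheng: 09:30–10:15, 10:30–12:15, 18:00–18:15.
Common window lengths: 45, 105, 15 min; longest is 105.

105 minutes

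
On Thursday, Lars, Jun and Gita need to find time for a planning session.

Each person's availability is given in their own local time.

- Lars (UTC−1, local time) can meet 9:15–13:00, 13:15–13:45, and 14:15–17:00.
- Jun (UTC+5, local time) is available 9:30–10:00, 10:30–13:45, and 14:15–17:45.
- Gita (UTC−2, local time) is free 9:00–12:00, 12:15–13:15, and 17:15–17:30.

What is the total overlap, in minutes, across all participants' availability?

105 minutes

Lars → UTC: 10:15–14:00, 14:15–14:45, 15:15–18:00.
Jun → UTC: 04:30–05:00, 05:30–08:45, 09:15–12:45.
Gita → UTC: 11:00–14:00, 14:15–15:15, 19:15–19:30.
Lars ∩ Jun: 10:15–12:45.
Lars ∩ Jun ∩ Gita: 11:00–12:45.
Total common minutes: 105.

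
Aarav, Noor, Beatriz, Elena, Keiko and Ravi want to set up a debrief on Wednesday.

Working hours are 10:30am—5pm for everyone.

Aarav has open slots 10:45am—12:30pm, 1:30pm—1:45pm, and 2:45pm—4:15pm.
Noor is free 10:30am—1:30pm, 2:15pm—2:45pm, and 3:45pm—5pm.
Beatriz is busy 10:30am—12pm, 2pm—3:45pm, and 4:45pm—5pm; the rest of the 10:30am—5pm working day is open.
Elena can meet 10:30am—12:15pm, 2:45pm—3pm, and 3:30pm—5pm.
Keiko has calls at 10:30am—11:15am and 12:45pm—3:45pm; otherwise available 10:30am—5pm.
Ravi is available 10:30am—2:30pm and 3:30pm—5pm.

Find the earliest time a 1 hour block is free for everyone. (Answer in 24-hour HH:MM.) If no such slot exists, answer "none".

none

Beatriz free within 10:30–17:00: 12:00–14:00, 15:45–16:45.
Keiko free within 10:30–17:00: 11:15–12:45, 15:45–17:00.
Aarav ∩ Noor: 10:45–12:30, 15:45–16:15.
Aarav ∩ Noor ∩ Beatriz: 12:00–12:30, 15:45–16:15.
Aarav ∩ Noor ∩ Beatriz ∩ Elena: 12:00–12:15, 15:45–16:15.
Aarav ∩ Noor ∩ Beatriz ∩ Elena ∩ Keiko: 12:00–12:15, 15:45–16:15.
Aarav ∩ Noor ∩ Beatriz ∩ Elena ∩ Keiko ∩ Ravi: 12:00–12:15, 15:45–16:15.
Windows ≥ 60 min: (none).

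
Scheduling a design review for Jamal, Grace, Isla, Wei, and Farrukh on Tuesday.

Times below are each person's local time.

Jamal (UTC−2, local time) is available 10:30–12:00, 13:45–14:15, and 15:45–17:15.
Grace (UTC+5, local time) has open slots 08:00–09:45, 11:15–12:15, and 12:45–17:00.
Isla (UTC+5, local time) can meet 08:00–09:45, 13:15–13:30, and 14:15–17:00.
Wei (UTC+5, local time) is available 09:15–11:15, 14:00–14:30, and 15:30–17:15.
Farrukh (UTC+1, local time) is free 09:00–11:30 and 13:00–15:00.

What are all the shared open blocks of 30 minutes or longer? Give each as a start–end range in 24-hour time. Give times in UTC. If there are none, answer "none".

none

Jamal → UTC: 12:30–14:00, 15:45–16:15, 17:45–19:15.
Grace → UTC: 03:00–04:45, 06:15–07:15, 07:45–12:00.
Isla → UTC: 03:00–04:45, 08:15–08:30, 09:15–12:00.
Wei → UTC: 04:15–06:15, 09:00–09:30, 10:30–12:15.
Farrukh → UTC: 08:00–10:30, 12:00–14:00.
Jamal ∩ Grace: (none).
Jamal ∩ Grace ∩ Isla: (none).
Jamal ∩ Grace ∩ Isla ∩ Wei: (none).
Jamal ∩ Grace ∩ Isla ∩ Wei ∩ Farrukh: (none).
Windows ≥ 30 min: (none).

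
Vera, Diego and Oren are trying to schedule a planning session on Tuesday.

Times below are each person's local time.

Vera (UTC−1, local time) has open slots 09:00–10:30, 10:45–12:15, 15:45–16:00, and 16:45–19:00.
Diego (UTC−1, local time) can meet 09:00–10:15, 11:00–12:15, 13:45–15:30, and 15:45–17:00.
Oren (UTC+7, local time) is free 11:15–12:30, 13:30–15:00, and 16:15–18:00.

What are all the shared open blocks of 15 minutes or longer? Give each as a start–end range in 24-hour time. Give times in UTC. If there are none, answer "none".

Vera → UTC: 10:00–11:30, 11:45–13:15, 16:45–17:00, 17:45–20:00.
Diego → UTC: 10:00–11:15, 12:00–13:15, 14:45–16:30, 16:45–18:00.
Oren → UTC: 04:15–05:30, 06:30–08:00, 09:15–11:00.
Vera ∩ Diego: 10:00–11:15, 12:00–13:15, 16:45–17:00, 17:45–18:00.
Vera ∩ Diego ∩ Oren: 10:00–11:00.
Windows ≥ 15 min: 10:00–11:00.

10:00–11:00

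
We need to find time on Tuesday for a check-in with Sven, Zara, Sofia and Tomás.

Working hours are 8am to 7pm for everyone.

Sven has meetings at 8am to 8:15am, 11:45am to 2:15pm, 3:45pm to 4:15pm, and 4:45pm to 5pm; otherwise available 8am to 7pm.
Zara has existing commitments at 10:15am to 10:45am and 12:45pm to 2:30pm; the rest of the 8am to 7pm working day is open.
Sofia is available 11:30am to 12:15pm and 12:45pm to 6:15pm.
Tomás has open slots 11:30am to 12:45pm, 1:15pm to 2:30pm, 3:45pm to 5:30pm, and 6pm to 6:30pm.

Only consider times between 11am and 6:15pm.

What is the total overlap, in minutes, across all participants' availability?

90 minutes

Sven free within 08:00–19:00: 08:15–11:45, 14:15–15:45, 16:15–16:45, 17:00–19:00.
Zara free within 08:00–19:00: 08:00–10:15, 10:45–12:45, 14:30–19:00.
Sven ∩ Zara: 08:15–10:15, 10:45–11:45, 14:30–15:45, 16:15–16:45, 17:00–19:00.
Sven ∩ Zara ∩ Sofia: 11:30–11:45, 14:30–15:45, 16:15–16:45, 17:00–18:15.
Sven ∩ Zara ∩ Sofia ∩ Tomás: 11:30–11:45, 16:15–16:45, 17:00–17:30, 18:00–18:15.
Restricted to 11:00–18:15: 11:30–11:45, 16:15–16:45, 17:00–17:30, 18:00–18:15.
Total common minutes: 15 + 30 + 30 + 15 = 90.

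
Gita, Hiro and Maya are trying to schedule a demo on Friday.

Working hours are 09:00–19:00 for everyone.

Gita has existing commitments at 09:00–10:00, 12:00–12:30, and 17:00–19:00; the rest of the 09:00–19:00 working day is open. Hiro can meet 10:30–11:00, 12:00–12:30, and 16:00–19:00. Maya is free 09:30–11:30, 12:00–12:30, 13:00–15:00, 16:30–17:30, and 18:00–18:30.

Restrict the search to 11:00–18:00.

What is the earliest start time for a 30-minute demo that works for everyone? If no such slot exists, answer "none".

16:30

Gita free within 09:00–19:00: 10:00–12:00, 12:30–17:00.
Gita ∩ Hiro: 10:30–11:00, 16:00–17:00.
Gita ∩ Hiro ∩ Maya: 10:30–11:00, 16:30–17:00.
Restricted to 11:00–18:00: 16:30–17:00.
Windows ≥ 30 min: 16:30–17:00.
Earliest such window starts at 16:30.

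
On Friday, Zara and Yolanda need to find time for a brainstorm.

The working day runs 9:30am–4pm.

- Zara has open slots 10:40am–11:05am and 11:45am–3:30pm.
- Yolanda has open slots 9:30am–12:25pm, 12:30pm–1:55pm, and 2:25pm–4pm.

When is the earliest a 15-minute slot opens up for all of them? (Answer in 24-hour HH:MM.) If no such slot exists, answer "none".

Zara ∩ Yolanda: 10:40–11:05, 11:45–12:25, 12:30–13:55, 14:25–15:30.
Windows ≥ 15 min: 10:40–11:05, 11:45–12:25, 12:30–13:55, 14:25–15:30.
Earliest such window starts at 10:40.

10:40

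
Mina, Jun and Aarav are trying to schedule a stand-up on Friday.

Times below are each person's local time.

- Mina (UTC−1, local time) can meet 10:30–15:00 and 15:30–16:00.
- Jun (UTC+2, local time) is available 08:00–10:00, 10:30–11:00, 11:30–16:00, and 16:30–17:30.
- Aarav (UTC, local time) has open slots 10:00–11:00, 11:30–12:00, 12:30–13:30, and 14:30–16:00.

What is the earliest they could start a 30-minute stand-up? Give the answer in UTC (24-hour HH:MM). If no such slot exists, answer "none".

11:30

Mina → UTC: 11:30–16:00, 16:30–17:00.
Jun → UTC: 06:00–08:00, 08:30–09:00, 09:30–14:00, 14:30–15:30.
Aarav → UTC: 10:00–11:00, 11:30–12:00, 12:30–13:30, 14:30–16:00.
Mina ∩ Jun: 11:30–14:00, 14:30–15:30.
Mina ∩ Jun ∩ Aarav: 11:30–12:00, 12:30–13:30, 14:30–15:30.
Windows ≥ 30 min: 11:30–12:00, 12:30–13:30, 14:30–15:30.
Earliest such window starts at 11:30.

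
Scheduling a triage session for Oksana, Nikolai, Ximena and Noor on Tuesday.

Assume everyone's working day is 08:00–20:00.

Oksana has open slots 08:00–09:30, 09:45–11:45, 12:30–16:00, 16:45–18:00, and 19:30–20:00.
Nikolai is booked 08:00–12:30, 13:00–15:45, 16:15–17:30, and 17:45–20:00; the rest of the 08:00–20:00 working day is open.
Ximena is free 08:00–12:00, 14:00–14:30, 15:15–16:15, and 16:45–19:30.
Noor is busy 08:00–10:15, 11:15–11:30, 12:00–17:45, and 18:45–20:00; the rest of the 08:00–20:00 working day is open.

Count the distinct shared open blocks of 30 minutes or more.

0

Nikolai free within 08:00–20:00: 12:30–13:00, 15:45–16:15, 17:30–17:45.
Noor free within 08:00–20:00: 10:15–11:15, 11:30–12:00, 17:45–18:45.
Oksana ∩ Nikolai: 12:30–13:00, 15:45–16:00, 17:30–17:45.
Oksana ∩ Nikolai ∩ Ximena: 15:45–16:00, 17:30–17:45.
Oksana ∩ Nikolai ∩ Ximena ∩ Noor: (none).
Windows ≥ 30 min: (none).
That's 0 windows.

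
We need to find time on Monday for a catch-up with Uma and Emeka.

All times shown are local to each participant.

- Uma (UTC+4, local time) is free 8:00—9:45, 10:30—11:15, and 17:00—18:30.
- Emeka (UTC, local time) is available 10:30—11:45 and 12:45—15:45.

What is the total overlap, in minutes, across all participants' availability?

90 minutes

Uma → UTC: 04:00–05:45, 06:30–07:15, 13:00–14:30.
Emeka → UTC: 10:30–11:45, 12:45–15:45.
Uma ∩ Emeka: 13:00–14:30.
Total common minutes: 90.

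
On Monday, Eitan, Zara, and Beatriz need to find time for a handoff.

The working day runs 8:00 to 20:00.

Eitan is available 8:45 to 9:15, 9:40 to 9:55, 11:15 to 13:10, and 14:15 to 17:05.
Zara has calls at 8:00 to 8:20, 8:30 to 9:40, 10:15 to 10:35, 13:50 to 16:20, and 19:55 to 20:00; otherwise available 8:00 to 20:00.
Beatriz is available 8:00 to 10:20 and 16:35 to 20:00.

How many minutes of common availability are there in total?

45 minutes

Zara free within 08:00–20:00: 08:20–08:30, 09:40–10:15, 10:35–13:50, 16:20–19:55.
Eitan ∩ Zara: 09:40–09:55, 11:15–13:10, 16:20–17:05.
Eitan ∩ Zara ∩ Beatriz: 09:40–09:55, 16:35–17:05.
Total common minutes: 15 + 30 = 45.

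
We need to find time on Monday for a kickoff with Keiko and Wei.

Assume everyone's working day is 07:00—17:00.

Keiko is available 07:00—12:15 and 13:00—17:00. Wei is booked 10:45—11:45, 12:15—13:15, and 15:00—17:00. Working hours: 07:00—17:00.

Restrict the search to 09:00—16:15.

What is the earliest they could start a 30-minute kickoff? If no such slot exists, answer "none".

Wei free within 07:00–17:00: 07:00–10:45, 11:45–12:15, 13:15–15:00.
Keiko ∩ Wei: 07:00–10:45, 11:45–12:15, 13:15–15:00.
Restricted to 09:00–16:15: 09:00–10:45, 11:45–12:15, 13:15–15:00.
Windows ≥ 30 min: 09:00–10:45, 11:45–12:15, 13:15–15:00.
Earliest such window starts at 09:00.

09:00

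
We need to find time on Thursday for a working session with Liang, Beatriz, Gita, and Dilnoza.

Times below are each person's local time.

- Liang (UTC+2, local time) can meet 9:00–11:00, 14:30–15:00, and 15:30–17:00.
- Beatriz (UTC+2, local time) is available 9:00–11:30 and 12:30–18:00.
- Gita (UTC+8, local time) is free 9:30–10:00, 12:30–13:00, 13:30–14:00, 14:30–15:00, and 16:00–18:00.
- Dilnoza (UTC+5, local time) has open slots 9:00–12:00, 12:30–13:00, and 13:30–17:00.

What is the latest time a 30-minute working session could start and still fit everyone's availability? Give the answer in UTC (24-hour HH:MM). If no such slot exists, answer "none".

08:30

Liang → UTC: 07:00–09:00, 12:30–13:00, 13:30–15:00.
Beatriz → UTC: 07:00–09:30, 10:30–16:00.
Gita → UTC: 01:30–02:00, 04:30–05:00, 05:30–06:00, 06:30–07:00, 08:00–10:00.
Dilnoza → UTC: 04:00–07:00, 07:30–08:00, 08:30–12:00.
Liang ∩ Beatriz: 07:00–09:00, 12:30–13:00, 13:30–15:00.
Liang ∩ Beatriz ∩ Gita: 08:00–09:00.
Liang ∩ Beatriz ∩ Gita ∩ Dilnoza: 08:30–09:00.
Windows ≥ 30 min: 08:30–09:00.
Latest start in the last window 08:30–09:00 is 09:00 − 30 min = 08:30.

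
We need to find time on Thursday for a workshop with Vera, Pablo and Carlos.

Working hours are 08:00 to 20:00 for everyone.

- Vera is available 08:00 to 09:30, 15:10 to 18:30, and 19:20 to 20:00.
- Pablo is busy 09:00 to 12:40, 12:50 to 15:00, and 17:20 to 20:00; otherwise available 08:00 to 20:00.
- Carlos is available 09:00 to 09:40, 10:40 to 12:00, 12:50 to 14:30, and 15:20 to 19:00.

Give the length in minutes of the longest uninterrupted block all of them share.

Pablo free within 08:00–20:00: 08:00–09:00, 12:40–12:50, 15:00–17:20.
Vera ∩ Pablo: 08:00–09:00, 15:10–17:20.
Vera ∩ Pablo ∩ Carlos: 15:20–17:20.
Single common window of 120 minutes.

120 minutes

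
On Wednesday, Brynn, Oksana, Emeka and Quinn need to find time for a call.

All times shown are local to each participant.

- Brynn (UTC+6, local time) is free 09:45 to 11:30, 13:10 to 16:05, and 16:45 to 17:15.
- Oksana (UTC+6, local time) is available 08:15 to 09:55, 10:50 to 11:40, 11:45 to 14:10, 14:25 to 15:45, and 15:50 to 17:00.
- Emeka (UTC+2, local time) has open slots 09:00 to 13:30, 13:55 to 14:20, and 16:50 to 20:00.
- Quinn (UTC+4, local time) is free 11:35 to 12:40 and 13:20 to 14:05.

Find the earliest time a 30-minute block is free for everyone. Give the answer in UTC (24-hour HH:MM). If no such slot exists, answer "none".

07:35

Brynn → UTC: 03:45–05:30, 07:10–10:05, 10:45–11:15.
Oksana → UTC: 02:15–03:55, 04:50–05:40, 05:45–08:10, 08:25–09:45, 09:50–11:00.
Emeka → UTC: 07:00–11:30, 11:55–12:20, 14:50–18:00.
Quinn → UTC: 07:35–08:40, 09:20–10:05.
Brynn ∩ Oksana: 03:45–03:55, 04:50–05:30, 07:10–08:10, 08:25–09:45, 09:50–10:05, 10:45–11:00.
Brynn ∩ Oksana ∩ Emeka: 07:10–08:10, 08:25–09:45, 09:50–10:05, 10:45–11:00.
Brynn ∩ Oksana ∩ Emeka ∩ Quinn: 07:35–08:10, 08:25–08:40, 09:20–09:45, 09:50–10:05.
Windows ≥ 30 min: 07:35–08:10.
Earliest such window starts at 07:35.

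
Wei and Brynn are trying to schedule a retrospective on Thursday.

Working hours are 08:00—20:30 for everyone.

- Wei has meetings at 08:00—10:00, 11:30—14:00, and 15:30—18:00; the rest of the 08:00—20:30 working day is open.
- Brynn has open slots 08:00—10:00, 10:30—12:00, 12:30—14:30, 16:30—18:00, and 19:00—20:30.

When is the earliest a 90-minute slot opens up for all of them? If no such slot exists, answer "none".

19:00

Wei free within 08:00–20:30: 10:00–11:30, 14:00–15:30, 18:00–20:30.
Wei ∩ Brynn: 10:30–11:30, 14:00–14:30, 19:00–20:30.
Windows ≥ 90 min: 19:00–20:30.
Earliest such window starts at 19:00.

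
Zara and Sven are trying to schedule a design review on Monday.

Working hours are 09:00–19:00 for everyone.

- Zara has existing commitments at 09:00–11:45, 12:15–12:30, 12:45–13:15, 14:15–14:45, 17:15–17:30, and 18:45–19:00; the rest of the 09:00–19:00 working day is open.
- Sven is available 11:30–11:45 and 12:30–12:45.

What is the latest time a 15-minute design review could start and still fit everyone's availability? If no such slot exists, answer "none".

Zara free within 09:00–19:00: 11:45–12:15, 12:30–12:45, 13:15–14:15, 14:45–17:15, 17:30–18:45.
Zara ∩ Sven: 12:30–12:45.
Windows ≥ 15 min: 12:30–12:45.
Latest start in the last window 12:30–12:45 is 12:45 − 15 min = 12:30.

12:30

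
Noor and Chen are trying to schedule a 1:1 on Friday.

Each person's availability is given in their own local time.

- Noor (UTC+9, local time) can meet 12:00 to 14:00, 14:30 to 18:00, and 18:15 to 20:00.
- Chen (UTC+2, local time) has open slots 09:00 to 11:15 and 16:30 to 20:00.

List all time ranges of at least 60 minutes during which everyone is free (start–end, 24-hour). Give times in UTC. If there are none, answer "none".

07:00–09:00

Noor → UTC: 03:00–05:00, 05:30–09:00, 09:15–11:00.
Chen → UTC: 07:00–09:15, 14:30–18:00.
Noor ∩ Chen: 07:00–09:00.
Windows ≥ 60 min: 07:00–09:00.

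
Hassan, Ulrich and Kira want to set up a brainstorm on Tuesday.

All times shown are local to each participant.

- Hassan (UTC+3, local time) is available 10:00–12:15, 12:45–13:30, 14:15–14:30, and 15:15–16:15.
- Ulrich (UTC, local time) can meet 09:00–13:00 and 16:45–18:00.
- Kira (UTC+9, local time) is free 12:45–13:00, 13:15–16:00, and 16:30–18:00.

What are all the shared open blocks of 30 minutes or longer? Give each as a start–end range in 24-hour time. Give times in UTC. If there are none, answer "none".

none

Hassan → UTC: 07:00–09:15, 09:45–10:30, 11:15–11:30, 12:15–13:15.
Ulrich → UTC: 09:00–13:00, 16:45–18:00.
Kira → UTC: 03:45–04:00, 04:15–07:00, 07:30–09:00.
Hassan ∩ Ulrich: 09:00–09:15, 09:45–10:30, 11:15–11:30, 12:15–13:00.
Hassan ∩ Ulrich ∩ Kira: (none).
Windows ≥ 30 min: (none).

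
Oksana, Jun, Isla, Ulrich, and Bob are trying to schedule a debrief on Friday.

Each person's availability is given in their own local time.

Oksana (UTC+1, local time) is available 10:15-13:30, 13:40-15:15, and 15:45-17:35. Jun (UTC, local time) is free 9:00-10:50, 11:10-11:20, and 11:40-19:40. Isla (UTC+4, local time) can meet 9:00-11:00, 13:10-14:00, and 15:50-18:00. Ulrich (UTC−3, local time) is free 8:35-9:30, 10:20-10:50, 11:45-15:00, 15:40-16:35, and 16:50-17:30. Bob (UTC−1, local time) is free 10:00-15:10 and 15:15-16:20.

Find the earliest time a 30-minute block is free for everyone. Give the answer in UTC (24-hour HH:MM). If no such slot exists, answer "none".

Oksana → UTC: 09:15–12:30, 12:40–14:15, 14:45–16:35.
Jun → UTC: 09:00–10:50, 11:10–11:20, 11:40–19:40.
Isla → UTC: 05:00–07:00, 09:10–10:00, 11:50–14:00.
Ulrich → UTC: 11:35–12:30, 13:20–13:50, 14:45–18:00, 18:40–19:35, 19:50–20:30.
Bob → UTC: 11:00–16:10, 16:15–17:20.
Oksana ∩ Jun: 09:15–10:50, 11:10–11:20, 11:40–12:30, 12:40–14:15, 14:45–16:35.
Oksana ∩ Jun ∩ Isla: 09:15–10:00, 11:50–12:30, 12:40–14:00.
Oksana ∩ Jun ∩ Isla ∩ Ulrich: 11:50–12:30, 13:20–13:50.
Oksana ∩ Jun ∩ Isla ∩ Ulrich ∩ Bob: 11:50–12:30, 13:20–13:50.
Windows ≥ 30 min: 11:50–12:30, 13:20–13:50.
Earliest such window starts at 11:50.

11:50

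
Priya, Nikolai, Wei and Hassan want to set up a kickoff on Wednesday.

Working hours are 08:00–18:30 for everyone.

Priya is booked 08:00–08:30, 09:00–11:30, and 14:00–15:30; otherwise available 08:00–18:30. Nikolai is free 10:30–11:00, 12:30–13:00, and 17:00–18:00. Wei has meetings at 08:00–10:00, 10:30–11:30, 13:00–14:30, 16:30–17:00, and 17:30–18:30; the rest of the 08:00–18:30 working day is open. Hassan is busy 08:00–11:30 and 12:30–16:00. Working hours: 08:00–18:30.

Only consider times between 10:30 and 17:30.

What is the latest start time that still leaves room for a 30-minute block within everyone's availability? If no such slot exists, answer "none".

Priya free within 08:00–18:30: 08:30–09:00, 11:30–14:00, 15:30–18:30.
Wei free within 08:00–18:30: 10:00–10:30, 11:30–13:00, 14:30–16:30, 17:00–17:30.
Hassan free within 08:00–18:30: 11:30–12:30, 16:00–18:30.
Priya ∩ Nikolai: 12:30–13:00, 17:00–18:00.
Priya ∩ Nikolai ∩ Wei: 12:30–13:00, 17:00–17:30.
Priya ∩ Nikolai ∩ Wei ∩ Hassan: 17:00–17:30.
Restricted to 10:30–17:30: 17:00–17:30.
Windows ≥ 30 min: 17:00–17:30.
Latest start in the last window 17:00–17:30 is 17:30 − 30 min = 17:00.

17:00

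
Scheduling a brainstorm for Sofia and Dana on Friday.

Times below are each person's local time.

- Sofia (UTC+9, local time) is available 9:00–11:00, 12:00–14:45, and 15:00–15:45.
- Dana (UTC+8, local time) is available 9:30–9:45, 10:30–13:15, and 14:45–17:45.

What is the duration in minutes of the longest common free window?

135 minutes

Sofia → UTC: 00:00–02:00, 03:00–05:45, 06:00–06:45.
Dana → UTC: 01:30–01:45, 02:30–05:15, 06:45–09:45.
Sofia ∩ Dana: 01:30–01:45, 03:00–05:15.
Common window lengths: 15, 135 min; longest is 135.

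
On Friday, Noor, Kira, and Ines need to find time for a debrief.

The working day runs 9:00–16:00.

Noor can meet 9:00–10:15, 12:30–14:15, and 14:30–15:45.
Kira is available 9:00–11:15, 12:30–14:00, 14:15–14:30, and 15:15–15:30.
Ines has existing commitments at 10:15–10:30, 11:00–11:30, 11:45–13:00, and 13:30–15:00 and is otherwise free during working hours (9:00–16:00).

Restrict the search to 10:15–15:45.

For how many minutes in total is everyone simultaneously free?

45 minutes

Ines free within 09:00–16:00: 09:00–10:15, 10:30–11:00, 11:30–11:45, 13:00–13:30, 15:00–16:00.
Noor ∩ Kira: 09:00–10:15, 12:30–14:00, 15:15–15:30.
Noor ∩ Kira ∩ Ines: 09:00–10:15, 13:00–13:30, 15:15–15:30.
Restricted to 10:15–15:45: 13:00–13:30, 15:15–15:30.
Total common minutes: 30 + 15 = 45.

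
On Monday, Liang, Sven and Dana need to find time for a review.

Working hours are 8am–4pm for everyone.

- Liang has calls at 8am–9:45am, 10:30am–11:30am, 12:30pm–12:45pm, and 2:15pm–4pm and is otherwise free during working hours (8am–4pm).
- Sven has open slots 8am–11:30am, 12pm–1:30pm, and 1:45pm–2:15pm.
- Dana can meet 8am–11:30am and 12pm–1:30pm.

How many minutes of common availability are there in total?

120 minutes

Liang free within 08:00–16:00: 09:45–10:30, 11:30–12:30, 12:45–14:15.
Liang ∩ Sven: 09:45–10:30, 12:00–12:30, 12:45–13:30, 13:45–14:15.
Liang ∩ Sven ∩ Dana: 09:45–10:30, 12:00–12:30, 12:45–13:30.
Total common minutes: 45 + 30 + 45 = 120.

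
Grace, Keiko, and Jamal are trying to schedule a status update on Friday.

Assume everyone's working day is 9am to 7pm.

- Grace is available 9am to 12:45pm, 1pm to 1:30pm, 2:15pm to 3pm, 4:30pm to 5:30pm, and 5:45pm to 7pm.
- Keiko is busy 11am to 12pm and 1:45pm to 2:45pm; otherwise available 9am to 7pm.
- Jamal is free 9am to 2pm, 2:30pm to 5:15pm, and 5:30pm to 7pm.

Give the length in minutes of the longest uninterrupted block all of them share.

Keiko free within 09:00–19:00: 09:00–11:00, 12:00–13:45, 14:45–19:00.
Grace ∩ Keiko: 09:00–11:00, 12:00–12:45, 13:00–13:30, 14:45–15:00, 16:30–17:30, 17:45–19:00.
Grace ∩ Keiko ∩ Jamal: 09:00–11:00, 12:00–12:45, 13:00–13:30, 14:45–15:00, 16:30–17:15, 17:45–19:00.
Common window lengths: 120, 45, 30, 15, 45, 75 min; longest is 120.

120 minutes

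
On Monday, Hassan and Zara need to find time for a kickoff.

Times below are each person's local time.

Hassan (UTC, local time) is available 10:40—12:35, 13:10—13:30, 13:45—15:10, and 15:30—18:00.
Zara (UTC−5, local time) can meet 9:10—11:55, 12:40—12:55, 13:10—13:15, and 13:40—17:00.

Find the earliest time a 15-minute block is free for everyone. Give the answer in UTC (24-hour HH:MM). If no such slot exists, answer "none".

Hassan → UTC: 10:40–12:35, 13:10–13:30, 13:45–15:10, 15:30–18:00.
Zara → UTC: 14:10–16:55, 17:40–17:55, 18:10–18:15, 18:40–22:00.
Hassan ∩ Zara: 14:10–15:10, 15:30–16:55, 17:40–17:55.
Windows ≥ 15 min: 14:10–15:10, 15:30–16:55, 17:40–17:55.
Earliest such window starts at 14:10.

14:10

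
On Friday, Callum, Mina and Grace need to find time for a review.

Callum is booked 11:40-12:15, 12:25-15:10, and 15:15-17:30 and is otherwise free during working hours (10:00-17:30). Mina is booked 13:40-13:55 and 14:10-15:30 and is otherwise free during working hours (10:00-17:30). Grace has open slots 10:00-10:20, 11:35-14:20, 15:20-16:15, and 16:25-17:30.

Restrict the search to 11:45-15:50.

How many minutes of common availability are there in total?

10 minutes

Callum free within 10:00–17:30: 10:00–11:40, 12:15–12:25, 15:10–15:15.
Mina free within 10:00–17:30: 10:00–13:40, 13:55–14:10, 15:30–17:30.
Callum ∩ Mina: 10:00–11:40, 12:15–12:25.
Callum ∩ Mina ∩ Grace: 10:00–10:20, 11:35–11:40, 12:15–12:25.
Restricted to 11:45–15:50: 12:15–12:25.
Total common minutes: 10.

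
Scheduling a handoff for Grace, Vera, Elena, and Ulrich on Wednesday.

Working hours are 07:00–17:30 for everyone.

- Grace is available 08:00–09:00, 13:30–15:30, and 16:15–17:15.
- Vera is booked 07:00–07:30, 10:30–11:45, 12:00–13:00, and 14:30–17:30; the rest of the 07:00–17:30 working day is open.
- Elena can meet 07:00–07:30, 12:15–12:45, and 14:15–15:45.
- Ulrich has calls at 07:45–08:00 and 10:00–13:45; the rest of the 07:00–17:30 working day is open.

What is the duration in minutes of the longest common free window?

15 minutes

Vera free within 07:00–17:30: 07:30–10:30, 11:45–12:00, 13:00–14:30.
Ulrich free within 07:00–17:30: 07:00–07:45, 08:00–10:00, 13:45–17:30.
Grace ∩ Vera: 08:00–09:00, 13:30–14:30.
Grace ∩ Vera ∩ Elena: 14:15–14:30.
Grace ∩ Vera ∩ Elena ∩ Ulrich: 14:15–14:30.
Single common window of 15 minutes.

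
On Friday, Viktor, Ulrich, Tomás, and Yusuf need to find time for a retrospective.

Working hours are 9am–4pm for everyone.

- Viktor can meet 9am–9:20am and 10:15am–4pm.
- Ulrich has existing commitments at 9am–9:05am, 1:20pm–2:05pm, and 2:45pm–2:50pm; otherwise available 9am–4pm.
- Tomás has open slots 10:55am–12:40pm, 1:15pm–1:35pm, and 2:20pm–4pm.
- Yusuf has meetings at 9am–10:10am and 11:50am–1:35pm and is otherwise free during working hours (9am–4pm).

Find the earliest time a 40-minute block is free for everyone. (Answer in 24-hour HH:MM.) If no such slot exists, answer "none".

Ulrich free within 09:00–16:00: 09:05–13:20, 14:05–14:45, 14:50–16:00.
Yusuf free within 09:00–16:00: 10:10–11:50, 13:35–16:00.
Viktor ∩ Ulrich: 09:05–09:20, 10:15–13:20, 14:05–14:45, 14:50–16:00.
Viktor ∩ Ulrich ∩ Tomás: 10:55–12:40, 13:15–13:20, 14:20–14:45, 14:50–16:00.
Viktor ∩ Ulrich ∩ Tomás ∩ Yusuf: 10:55–11:50, 14:20–14:45, 14:50–16:00.
Windows ≥ 40 min: 10:55–11:50, 14:50–16:00.
Earliest such window starts at 10:55.

10:55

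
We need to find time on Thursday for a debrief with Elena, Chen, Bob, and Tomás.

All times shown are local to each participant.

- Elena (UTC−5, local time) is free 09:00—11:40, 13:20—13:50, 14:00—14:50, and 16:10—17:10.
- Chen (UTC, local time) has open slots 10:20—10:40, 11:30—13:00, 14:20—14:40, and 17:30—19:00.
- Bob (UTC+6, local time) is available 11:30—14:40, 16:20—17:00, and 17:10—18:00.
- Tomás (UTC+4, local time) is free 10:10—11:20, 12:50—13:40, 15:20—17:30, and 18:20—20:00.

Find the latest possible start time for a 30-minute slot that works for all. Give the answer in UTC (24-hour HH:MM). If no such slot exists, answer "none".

none

Elena → UTC: 14:00–16:40, 18:20–18:50, 19:00–19:50, 21:10–22:10.
Chen → UTC: 10:20–10:40, 11:30–13:00, 14:20–14:40, 17:30–19:00.
Bob → UTC: 05:30–08:40, 10:20–11:00, 11:10–12:00.
Tomás → UTC: 06:10–07:20, 08:50–09:40, 11:20–13:30, 14:20–16:00.
Elena ∩ Chen: 14:20–14:40, 18:20–18:50.
Elena ∩ Chen ∩ Bob: (none).
Elena ∩ Chen ∩ Bob ∩ Tomás: (none).
Windows ≥ 30 min: (none).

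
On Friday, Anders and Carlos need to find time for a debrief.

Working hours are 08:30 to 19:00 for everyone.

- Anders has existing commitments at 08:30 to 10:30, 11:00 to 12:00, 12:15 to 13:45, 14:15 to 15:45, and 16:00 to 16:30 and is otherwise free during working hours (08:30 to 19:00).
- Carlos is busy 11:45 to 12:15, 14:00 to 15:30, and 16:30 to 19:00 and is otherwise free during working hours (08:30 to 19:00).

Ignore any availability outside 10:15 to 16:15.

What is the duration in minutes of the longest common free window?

30 minutes

Anders free within 08:30–19:00: 10:30–11:00, 12:00–12:15, 13:45–14:15, 15:45–16:00, 16:30–19:00.
Carlos free within 08:30–19:00: 08:30–11:45, 12:15–14:00, 15:30–16:30.
Anders ∩ Carlos: 10:30–11:00, 13:45–14:00, 15:45–16:00.
Restricted to 10:15–16:15: 10:30–11:00, 13:45–14:00, 15:45–16:00.
Common window lengths: 30, 15, 15 min; longest is 30.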